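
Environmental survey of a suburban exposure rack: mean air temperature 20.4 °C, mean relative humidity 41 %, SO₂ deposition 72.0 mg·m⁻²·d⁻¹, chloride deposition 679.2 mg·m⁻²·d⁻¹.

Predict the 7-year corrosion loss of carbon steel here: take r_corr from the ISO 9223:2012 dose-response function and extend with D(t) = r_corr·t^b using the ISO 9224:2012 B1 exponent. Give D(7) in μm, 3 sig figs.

D(7) = 199 μm

carbon steel: f(T) = -0.054·(T−10) [T>10 °C] = -0.5616
  SO₂ term: 1.77·72.0^0.52·exp(0.02·41-0.5616) = 21.18
  Cl⁻ term: 0.102·679.2^0.62·exp(0.033·41+0.04·20.4) = 50.87
  sum: 21.18 + 50.87 → r_corr = 72.05 μm/a
Long-term exponent b (ISO 9224 Table 2, B1) = 0.523
  D(7) = 72.05 × 7^0.523 = 72.05 × 2.767 = 199.4 μm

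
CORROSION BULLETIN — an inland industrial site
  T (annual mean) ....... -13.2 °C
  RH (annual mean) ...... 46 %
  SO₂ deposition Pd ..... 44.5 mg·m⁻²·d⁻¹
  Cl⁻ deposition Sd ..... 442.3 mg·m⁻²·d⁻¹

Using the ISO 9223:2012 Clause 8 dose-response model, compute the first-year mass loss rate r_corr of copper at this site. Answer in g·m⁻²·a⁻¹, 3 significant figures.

r_corr = 1.41 g·m⁻²·a⁻¹

copper: temperature factor f = +0.126·(-23.2) = -2.9232
  Pd branch = 0.0053·Pd^0.26·e^(0.059·RH+f) = 0.01153 μm/a
  Cl⁻ term: 0.01025·442.3^0.27·exp(0.036·46+0.049·-13.2) = 0.1457
  sum: 0.01153 + 0.1457 → r_corr = 0.1572 μm/a
Convert to mass loss: 0.1572 μm/a × 8.96 g/cm³ = 1.409 g·m⁻²·a⁻¹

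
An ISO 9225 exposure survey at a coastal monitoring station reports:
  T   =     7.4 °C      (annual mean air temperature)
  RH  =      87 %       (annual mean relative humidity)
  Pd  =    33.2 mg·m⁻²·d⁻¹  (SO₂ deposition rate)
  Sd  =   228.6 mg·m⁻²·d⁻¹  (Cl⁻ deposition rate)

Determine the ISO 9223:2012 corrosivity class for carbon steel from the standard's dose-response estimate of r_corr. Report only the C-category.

carbon steel: f(T) = +0.150·(T−10) [T≤10 °C] = -0.3900
  Pd branch = 1.77·Pd^0.52·e^(0.02·RH+f) = 42.2 μm/a
  Cl⁻ term: 0.102·228.6^0.62·exp(0.033·87+0.04·7.4) = 70.25
  r_corr = 42.2 + 70.25 = 112.4 μm/a
Category bounds: 80…200 μm/a bracket r_corr ⇒ C5

C5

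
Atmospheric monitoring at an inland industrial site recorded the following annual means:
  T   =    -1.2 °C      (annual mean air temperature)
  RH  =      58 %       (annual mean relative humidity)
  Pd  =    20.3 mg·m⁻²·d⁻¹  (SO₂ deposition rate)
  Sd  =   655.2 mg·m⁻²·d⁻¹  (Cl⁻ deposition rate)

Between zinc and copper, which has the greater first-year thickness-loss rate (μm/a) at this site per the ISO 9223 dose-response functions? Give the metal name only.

zinc: f(T) = +0.038·(T−10) [T≤10 °C] = -0.4256
  SO₂ term: 0.0129·20.3^0.44·exp(0.046·58-0.4256) = 0.4568
  Cl⁻ term: 0.0175·655.2^0.57·exp(0.008·58+0.085·-1.2) = 1.013
  r_corr = 0.4568 + 1.013 = 1.47 μm/a
copper: T≤10 °C ⇒ hinge +0.126·(-1.2−10) = -1.4112
  SO₂ term: 0.0053·20.3^0.26·exp(0.059·58-1.4112) = 0.0866
  Cl⁻ term: 0.01025·655.2^0.27·exp(0.036·58+0.049·-1.2) = 0.4492
  r_corr = 0.0866 + 0.4492 = 0.5358 μm/a
Ordering by μm/a: zinc (1.47) > copper (0.536)

zinc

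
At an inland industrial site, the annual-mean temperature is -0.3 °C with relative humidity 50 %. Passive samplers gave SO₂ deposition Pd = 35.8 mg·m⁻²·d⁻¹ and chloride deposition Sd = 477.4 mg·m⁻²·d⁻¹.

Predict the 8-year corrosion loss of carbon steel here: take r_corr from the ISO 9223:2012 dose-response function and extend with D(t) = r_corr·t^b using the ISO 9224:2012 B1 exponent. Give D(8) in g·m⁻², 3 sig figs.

carbon steel: T≤10 °C ⇒ hinge +0.150·(-0.3−10) = -1.5450
  SO₂ term: 1.77·35.8^0.52·exp(0.02·50-1.5450) = 6.596
  Cl⁻ term: 0.102·477.4^0.62·exp(0.033·50+0.04·-0.3) = 24.04
  r_corr = 6.596 + 24.04 = 30.63 μm/a
Long-term exponent b (ISO 9224 Table 2, B1) = 0.523
  D(8) = 30.63 × 8^0.523 = 30.63 × 2.967 = 90.89 μm
  Mass loss = 90.89 μm × 7.85 g/cm³ = 713.5 g·m⁻²

D(8) = 713 g·m⁻²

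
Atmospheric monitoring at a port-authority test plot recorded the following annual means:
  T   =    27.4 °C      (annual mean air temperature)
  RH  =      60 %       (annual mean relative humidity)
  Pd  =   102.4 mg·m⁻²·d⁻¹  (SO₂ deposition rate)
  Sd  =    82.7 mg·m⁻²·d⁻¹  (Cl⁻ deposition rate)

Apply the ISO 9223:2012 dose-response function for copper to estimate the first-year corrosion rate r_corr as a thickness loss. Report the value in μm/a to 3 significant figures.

copper: f(T) = -0.080·(T−10) [T>10 °C] = -1.3920
  Pd branch = 0.0053·Pd^0.26·e^(0.059·RH+f) = 0.1513 μm/a
  Sd branch = 0.01025·Sd^0.27·e^(0.036·RH+0.049·T) = 1.121 μm/a
  r_corr = 0.1513 + 1.121 = 1.272 μm/a

r_corr = 1.27 μm/a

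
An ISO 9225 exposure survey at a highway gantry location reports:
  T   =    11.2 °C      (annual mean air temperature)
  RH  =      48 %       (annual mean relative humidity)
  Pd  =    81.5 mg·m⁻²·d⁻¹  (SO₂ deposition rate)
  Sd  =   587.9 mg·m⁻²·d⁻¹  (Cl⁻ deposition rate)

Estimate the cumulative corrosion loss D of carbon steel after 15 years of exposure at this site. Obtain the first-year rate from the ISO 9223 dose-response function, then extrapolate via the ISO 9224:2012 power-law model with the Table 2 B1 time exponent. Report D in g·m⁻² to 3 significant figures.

D(15) = 2.69e+03 g·m⁻²

carbon steel: T>10 °C ⇒ hinge -0.054·(11.2−10) = -0.0648
  sulphur-dioxide contribution → 42.71 μm/a
  chloride contribution → 40.56 μm/a
  ⇒ r_corr(carbon steel) = 83.27 μm/a
Power-law: D(15) = r_corr · 15^0.523
  D(15) = 83.27 × 15^0.523 = 83.27 × 4.122 = 343.2 μm
  Mass loss = 343.2 μm × 7.85 g/cm³ = 2694 g·m⁻²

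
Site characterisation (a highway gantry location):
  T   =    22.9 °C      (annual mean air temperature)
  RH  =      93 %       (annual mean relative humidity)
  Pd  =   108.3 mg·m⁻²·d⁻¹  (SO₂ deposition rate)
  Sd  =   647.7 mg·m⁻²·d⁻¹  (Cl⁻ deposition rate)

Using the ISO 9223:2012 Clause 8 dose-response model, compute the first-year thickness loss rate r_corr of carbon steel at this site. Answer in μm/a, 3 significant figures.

carbon steel: f(T) = -0.054·(T−10) [T>10 °C] = -0.6966
  Pd branch = 1.77·Pd^0.52·e^(0.02·RH+f) = 64.75 μm/a
  Sd branch = 0.102·Sd^0.62·e^(0.033·RH+0.04·T) = 303.6 μm/a
  r_corr = 64.75 + 303.6 = 368.4 μm/a

r_corr = 368 μm/a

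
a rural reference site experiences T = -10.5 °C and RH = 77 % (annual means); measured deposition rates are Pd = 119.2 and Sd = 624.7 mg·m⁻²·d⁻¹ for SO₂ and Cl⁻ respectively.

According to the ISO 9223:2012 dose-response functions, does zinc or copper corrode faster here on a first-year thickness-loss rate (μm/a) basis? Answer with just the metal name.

zinc: T≤10 °C ⇒ hinge +0.038·(-10.5−10) = -0.7790
  Pd branch = 0.0129·Pd^0.44·e^(0.046·RH+f) = 1.675 μm/a
  Sd branch = 0.0175·Sd^0.57·e^(0.008·RH+0.085·T) = 0.5206 μm/a
  r_corr = 1.675 + 0.5206 = 2.196 μm/a
copper: T≤10 °C ⇒ hinge +0.126·(-10.5−10) = -2.5830
  Pd branch = 0.0053·Pd^0.26·e^(0.059·RH+f) = 0.1304 μm/a
  Sd branch = 0.01025·Sd^0.27·e^(0.036·RH+0.049·T) = 0.5572 μm/a
  r_corr = 0.1304 + 0.5572 = 0.6876 μm/a
Ordering by μm/a: zinc (2.2) > copper (0.688)

zinc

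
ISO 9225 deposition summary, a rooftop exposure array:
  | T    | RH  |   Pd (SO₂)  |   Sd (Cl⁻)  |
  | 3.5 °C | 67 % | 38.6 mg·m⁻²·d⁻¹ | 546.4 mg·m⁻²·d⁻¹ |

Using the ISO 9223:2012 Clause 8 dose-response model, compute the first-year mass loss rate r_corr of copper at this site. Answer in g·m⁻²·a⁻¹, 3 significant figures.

copper: f(T) = +0.126·(T−10) [T≤10 °C] = -0.8190
  Pd branch = 0.0053·Pd^0.26·e^(0.059·RH+f) = 0.3147 μm/a
  Cl⁻ term: 0.01025·546.4^0.27·exp(0.036·67+0.049·3.5) = 0.7445
  r_corr = 0.3147 + 0.7445 = 1.059 μm/a
Convert to mass loss: 1.059 μm/a × 8.96 g/cm³ = 9.49 g·m⁻²·a⁻¹

r_corr = 9.49 g·m⁻²·a⁻¹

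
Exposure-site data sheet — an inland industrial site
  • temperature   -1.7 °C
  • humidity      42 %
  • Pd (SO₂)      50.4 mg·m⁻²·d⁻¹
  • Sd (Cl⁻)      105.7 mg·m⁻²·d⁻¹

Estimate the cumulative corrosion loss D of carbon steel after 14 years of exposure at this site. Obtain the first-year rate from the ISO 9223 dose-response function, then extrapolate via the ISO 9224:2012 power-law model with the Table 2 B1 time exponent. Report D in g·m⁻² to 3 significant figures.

D(14) = 384 g·m⁻²

carbon steel: T≤10 °C ⇒ hinge +0.150·(-1.7−10) = -1.7550
  SO₂ term: 1.77·50.4^0.52·exp(0.02·42-1.7550) = 5.443
  Cl⁻ term: 0.102·105.7^0.62·exp(0.033·42+0.04·-1.7) = 6.854
  r_corr = 5.443 + 6.854 = 12.3 μm/a
Power-law: D(14) = r_corr · 14^0.523
  D(14) = 12.3 × 14^0.523 = 12.3 × 3.976 = 48.89 μm
  Mass loss = 48.89 μm × 7.85 g/cm³ = 383.8 g·m⁻²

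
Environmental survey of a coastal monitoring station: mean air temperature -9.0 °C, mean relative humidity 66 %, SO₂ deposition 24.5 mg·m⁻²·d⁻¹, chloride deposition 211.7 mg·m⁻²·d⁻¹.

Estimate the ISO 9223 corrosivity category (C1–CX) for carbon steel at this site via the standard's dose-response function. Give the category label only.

carbon steel: f(T) = +0.150·(T−10) [T≤10 °C] = -2.8500
  Pd branch = 1.77·Pd^0.52·e^(0.02·RH+f) = 2.022 μm/a
  Sd branch = 0.102·Sd^0.62·e^(0.033·RH+0.04·T) = 17.38 μm/a
  sum: 2.022 + 17.38 → r_corr = 19.4 μm/a
Category bounds: 1.3…25 μm/a bracket r_corr ⇒ C2

C2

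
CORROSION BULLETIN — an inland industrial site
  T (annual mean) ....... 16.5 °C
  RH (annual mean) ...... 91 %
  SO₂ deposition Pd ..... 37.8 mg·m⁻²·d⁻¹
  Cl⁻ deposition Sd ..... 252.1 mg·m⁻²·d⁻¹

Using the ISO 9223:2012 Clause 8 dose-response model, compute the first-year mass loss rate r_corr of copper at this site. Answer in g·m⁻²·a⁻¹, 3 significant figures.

r_corr = 39.9 g·m⁻²·a⁻¹

copper: temperature factor f = -0.080·(6.5) = -0.5200
  SO₂ term: 0.0053·37.8^0.26·exp(0.059·91-0.5200) = 1.739
  Cl⁻ term: 0.01025·252.1^0.27·exp(0.036·91+0.049·16.5) = 2.71
  r_corr = 1.739 + 2.71 = 4.449 μm/a
Convert to mass loss: 4.449 μm/a × 8.96 g/cm³ = 39.87 g·m⁻²·a⁻¹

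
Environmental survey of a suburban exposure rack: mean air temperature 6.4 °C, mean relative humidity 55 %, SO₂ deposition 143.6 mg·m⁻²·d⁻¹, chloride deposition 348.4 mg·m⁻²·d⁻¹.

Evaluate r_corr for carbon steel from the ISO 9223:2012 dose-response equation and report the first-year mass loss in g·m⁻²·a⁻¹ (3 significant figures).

carbon steel: T≤10 °C ⇒ hinge +0.150·(6.4−10) = -0.5400
  Pd branch = 1.77·Pd^0.52·e^(0.02·RH+f) = 41.01 μm/a
  Sd branch = 0.102·Sd^0.62·e^(0.033·RH+0.04·T) = 30.49 μm/a
  r_corr = 41.01 + 30.49 = 71.5 μm/a
Convert to mass loss: 71.5 μm/a × 7.85 g/cm³ = 561.3 g·m⁻²·a⁻¹

r_corr = 561 g·m⁻²·a⁻¹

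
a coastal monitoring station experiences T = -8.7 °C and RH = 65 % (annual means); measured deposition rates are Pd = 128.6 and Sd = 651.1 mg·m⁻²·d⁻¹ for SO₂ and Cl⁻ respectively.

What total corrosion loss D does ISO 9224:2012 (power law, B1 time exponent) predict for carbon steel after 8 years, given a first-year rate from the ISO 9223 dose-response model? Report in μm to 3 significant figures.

D(8) = 116 μm

carbon steel: temperature factor f = +0.150·(-18.7) = -2.8050
  sulphur-dioxide contribution → 4.911 μm/a
  chloride contribution → 34.16 μm/a
  total first-year rate 39.07 μm/a
Long-term exponent b (ISO 9224 Table 2, B1) = 0.523
  D(8) = 39.07 × 8^0.523 = 39.07 × 2.967 = 115.9 μm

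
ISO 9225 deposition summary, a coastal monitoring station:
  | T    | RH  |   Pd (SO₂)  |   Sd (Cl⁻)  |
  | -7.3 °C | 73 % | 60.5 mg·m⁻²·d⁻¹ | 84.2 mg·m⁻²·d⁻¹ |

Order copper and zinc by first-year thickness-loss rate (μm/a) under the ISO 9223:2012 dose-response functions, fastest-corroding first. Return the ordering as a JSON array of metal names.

copper: temperature factor f = +0.126·(-17.3) = -2.1798
  SO₂ term: 0.0053·60.5^0.26·exp(0.059·73-2.1798) = 0.1292
  Sd branch = 0.01025·Sd^0.27·e^(0.036·RH+0.049·T) = 0.3285 μm/a
  sum: 0.1292 + 0.3285 → r_corr = 0.4577 μm/a
zinc: f(T) = +0.038·(T−10) [T≤10 °C] = -0.6574
  SO₂ term: 0.0129·60.5^0.44·exp(0.046·73-0.6574) = 1.168
  Cl⁻ term: 0.0175·84.2^0.57·exp(0.008·73+0.085·-7.3) = 0.2112
  sum: 1.168 + 0.2112 → r_corr = 1.379 μm/a
Ordering by μm/a: zinc (1.38) > copper (0.458)

["zinc", "copper"]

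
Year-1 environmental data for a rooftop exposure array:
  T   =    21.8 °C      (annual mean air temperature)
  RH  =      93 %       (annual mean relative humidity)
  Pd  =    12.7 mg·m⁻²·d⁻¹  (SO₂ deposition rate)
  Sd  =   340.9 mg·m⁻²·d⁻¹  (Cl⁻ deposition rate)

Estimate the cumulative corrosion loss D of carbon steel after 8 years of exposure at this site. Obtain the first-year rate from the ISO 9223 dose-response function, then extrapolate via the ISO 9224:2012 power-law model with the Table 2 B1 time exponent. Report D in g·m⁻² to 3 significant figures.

carbon steel: T>10 °C ⇒ hinge -0.054·(21.8−10) = -0.6372
  sulphur-dioxide contribution → 22.54 μm/a
  chloride contribution → 195.2 μm/a
  ⇒ r_corr(carbon steel) = 217.7 μm/a
Power-law: D(8) = r_corr · 8^0.523
  D(8) = 217.7 × 8^0.523 = 217.7 × 2.967 = 645.9 μm
  Mass loss = 645.9 μm × 7.85 g/cm³ = 5070 g·m⁻²

D(8) = 5.07e+03 g·m⁻²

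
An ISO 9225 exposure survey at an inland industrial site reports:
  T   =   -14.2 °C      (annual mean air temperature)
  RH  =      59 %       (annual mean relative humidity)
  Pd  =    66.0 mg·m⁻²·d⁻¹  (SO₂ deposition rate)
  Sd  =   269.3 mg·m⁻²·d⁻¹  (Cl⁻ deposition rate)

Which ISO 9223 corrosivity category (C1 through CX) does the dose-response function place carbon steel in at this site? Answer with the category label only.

C2

carbon steel: f(T) = +0.150·(T−10) [T≤10 °C] = -3.6300
  SO₂ term: 1.77·66.0^0.52·exp(0.02·59-3.6300) = 1.349
  Cl⁻ term: 0.102·269.3^0.62·exp(0.033·59+0.04·-14.2) = 13.01
  sum: 1.349 + 13.01 → r_corr = 14.36 μm/a
14.4 μm/a falls in (1.3, 25] for carbon steel → category C2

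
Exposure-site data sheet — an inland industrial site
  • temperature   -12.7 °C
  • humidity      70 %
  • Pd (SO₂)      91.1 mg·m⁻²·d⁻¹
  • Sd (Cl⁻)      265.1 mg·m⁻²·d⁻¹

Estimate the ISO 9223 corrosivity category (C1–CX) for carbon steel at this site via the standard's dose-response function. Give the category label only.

C2

carbon steel: temperature factor f = +0.150·(-22.7) = -3.4050
  sulphur-dioxide contribution → 2.49 μm/a
  chloride contribution → 19.67 μm/a
  ⇒ r_corr(carbon steel) = 22.16 μm/a
22.2 μm/a falls in (1.3, 25] for carbon steel → category C2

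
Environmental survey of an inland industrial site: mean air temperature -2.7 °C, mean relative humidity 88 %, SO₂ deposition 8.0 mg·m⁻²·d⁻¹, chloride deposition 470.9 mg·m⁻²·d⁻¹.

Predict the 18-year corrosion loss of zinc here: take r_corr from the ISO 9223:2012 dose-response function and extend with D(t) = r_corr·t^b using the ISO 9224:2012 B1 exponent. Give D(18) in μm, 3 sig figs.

D(18) = 21.8 μm

zinc: T≤10 °C ⇒ hinge +0.038·(-2.7−10) = -0.4826
  SO₂ term: 0.0129·8.0^0.44·exp(0.046·88-0.4826) = 1.139
  Sd branch = 0.0175·Sd^0.57·e^(0.008·RH+0.085·T) = 0.939 μm/a
  r_corr = 1.139 + 0.939 = 2.078 μm/a
Long-term exponent b (ISO 9224 Table 2, B1) = 0.813
  D(18) = 2.078 × 18^0.813 = 2.078 × 10.48 = 21.78 μm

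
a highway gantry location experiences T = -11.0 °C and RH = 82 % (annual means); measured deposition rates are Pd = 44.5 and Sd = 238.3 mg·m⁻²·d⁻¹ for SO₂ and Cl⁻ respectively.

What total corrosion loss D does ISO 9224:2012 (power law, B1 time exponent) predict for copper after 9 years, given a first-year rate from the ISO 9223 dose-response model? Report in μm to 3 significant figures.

copper: T≤10 °C ⇒ hinge +0.126·(-11.0−10) = -2.6460
  sulphur-dioxide contribution → 0.1273 μm/a
  chloride contribution → 0.5018 μm/a
  total first-year rate 0.6291 μm/a
Long-term exponent b (ISO 9224 Table 2, B1) = 0.667
  D(9) = 0.6291 × 9^0.667 = 0.6291 × 4.33 = 2.724 μm

D(9) = 2.72 μm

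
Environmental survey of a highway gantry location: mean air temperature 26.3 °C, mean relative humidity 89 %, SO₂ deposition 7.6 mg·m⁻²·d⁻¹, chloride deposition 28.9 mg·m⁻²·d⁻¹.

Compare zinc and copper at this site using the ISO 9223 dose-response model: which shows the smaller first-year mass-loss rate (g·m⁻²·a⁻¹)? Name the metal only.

zinc

zinc: temperature factor f = -0.071·(16.3) = -1.1573
  sulphur-dioxide contribution → 0.5937 μm/a
  chloride contribution → 2.269 μm/a
  total first-year rate 2.863 μm/a
  mass loss = 2.863 μm/a × 7.14 g/cm³ = 20.44 g·m⁻²·a⁻¹
copper: T>10 °C ⇒ hinge -0.080·(26.3−10) = -1.3040
  sulphur-dioxide contribution → 0.465 μm/a
  chloride contribution → 2.272 μm/a
  total first-year rate 2.737 μm/a
  mass loss = 2.737 μm/a × 8.96 g/cm³ = 24.52 g·m⁻²·a⁻¹
Ordering by g·m⁻²·a⁻¹: copper (24.5) > zinc (20.4)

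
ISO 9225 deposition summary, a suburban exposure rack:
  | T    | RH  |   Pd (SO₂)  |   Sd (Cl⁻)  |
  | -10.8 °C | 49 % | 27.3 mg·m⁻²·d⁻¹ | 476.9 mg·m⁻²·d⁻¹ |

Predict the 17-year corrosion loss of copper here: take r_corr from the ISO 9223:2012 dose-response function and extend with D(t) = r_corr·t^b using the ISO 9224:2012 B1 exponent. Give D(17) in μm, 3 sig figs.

D(17) = 1.34 μm

copper: temperature factor f = +0.126·(-20.8) = -2.6208
  Pd branch = 0.0053·Pd^0.26·e^(0.059·RH+f) = 0.01641 μm/a
  Sd branch = 0.01025·Sd^0.27·e^(0.036·RH+0.049·T) = 0.1863 μm/a
  r_corr = 0.01641 + 0.1863 = 0.2027 μm/a
Long-term exponent b (ISO 9224 Table 2, B1) = 0.667
  D(17) = 0.2027 × 17^0.667 = 0.2027 × 6.618 = 1.341 μm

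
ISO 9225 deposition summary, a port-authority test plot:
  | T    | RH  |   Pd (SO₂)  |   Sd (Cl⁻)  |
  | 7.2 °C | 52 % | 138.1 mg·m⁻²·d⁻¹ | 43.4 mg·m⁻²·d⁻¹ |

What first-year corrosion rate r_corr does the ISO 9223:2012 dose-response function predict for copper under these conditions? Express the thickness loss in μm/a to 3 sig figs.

copper: f(T) = +0.126·(T−10) [T≤10 °C] = -0.3528
  SO₂ term: 0.0053·138.1^0.26·exp(0.059·52-0.3528) = 0.2884
  Cl⁻ term: 0.01025·43.4^0.27·exp(0.036·52+0.049·7.2) = 0.2625
  sum: 0.2884 + 0.2625 → r_corr = 0.5508 μm/a

r_corr = 0.551 μm/a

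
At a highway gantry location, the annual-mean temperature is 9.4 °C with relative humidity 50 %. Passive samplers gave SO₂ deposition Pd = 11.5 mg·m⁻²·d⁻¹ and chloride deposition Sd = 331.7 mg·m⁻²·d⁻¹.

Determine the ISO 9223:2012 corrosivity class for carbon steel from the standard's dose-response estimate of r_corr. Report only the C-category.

carbon steel: T≤10 °C ⇒ hinge +0.150·(9.4−10) = -0.0900
  Pd branch = 1.77·Pd^0.52·e^(0.02·RH+f) = 15.66 μm/a
  Cl⁻ term: 0.102·331.7^0.62·exp(0.033·50+0.04·9.4) = 28.27
  r_corr = 15.66 + 28.27 = 43.93 μm/a
Category bounds: 25…50 μm/a bracket r_corr ⇒ C3

C3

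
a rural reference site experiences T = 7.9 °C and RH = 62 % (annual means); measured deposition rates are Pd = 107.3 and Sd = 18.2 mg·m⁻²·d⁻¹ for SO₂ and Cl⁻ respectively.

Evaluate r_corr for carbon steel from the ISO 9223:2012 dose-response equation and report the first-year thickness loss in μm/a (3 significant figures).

r_corr = 57.3 μm/a

carbon steel: temperature factor f = +0.150·(-2.1) = -0.3150
  sulphur-dioxide contribution → 50.77 μm/a
  chloride contribution → 6.541 μm/a
  total first-year rate 57.31 μm/a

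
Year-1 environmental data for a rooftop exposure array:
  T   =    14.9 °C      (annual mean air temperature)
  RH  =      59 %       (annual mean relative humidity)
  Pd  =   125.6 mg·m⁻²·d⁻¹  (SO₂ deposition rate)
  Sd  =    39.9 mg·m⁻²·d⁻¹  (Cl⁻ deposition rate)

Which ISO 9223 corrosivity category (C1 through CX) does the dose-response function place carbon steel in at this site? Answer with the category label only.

carbon steel: f(T) = -0.054·(T−10) [T>10 °C] = -0.2646
  SO₂ term: 1.77·125.6^0.52·exp(0.02·59-0.2646) = 54.58
  Cl⁻ term: 0.102·39.9^0.62·exp(0.033·59+0.04·14.9) = 12.75
  sum: 54.58 + 12.75 → r_corr = 67.33 μm/a
67.3 μm/a falls in (50, 80] for carbon steel → category C4

C4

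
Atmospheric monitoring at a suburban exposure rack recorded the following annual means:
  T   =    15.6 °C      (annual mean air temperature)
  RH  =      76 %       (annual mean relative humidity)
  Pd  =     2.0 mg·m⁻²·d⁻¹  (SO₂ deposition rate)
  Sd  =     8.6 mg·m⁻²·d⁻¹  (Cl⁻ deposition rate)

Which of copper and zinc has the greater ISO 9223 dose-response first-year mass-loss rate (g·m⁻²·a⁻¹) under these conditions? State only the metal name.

copper: f(T) = -0.080·(T−10) [T>10 °C] = -0.4480
  Pd branch = 0.0053·Pd^0.26·e^(0.059·RH+f) = 0.3592 μm/a
  Sd branch = 0.01025·Sd^0.27·e^(0.036·RH+0.049·T) = 0.6071 μm/a
  sum: 0.3592 + 0.6071 → r_corr = 0.9663 μm/a
  mass loss = 0.9663 μm/a × 8.96 g/cm³ = 8.658 g·m⁻²·a⁻¹
zinc: T>10 °C ⇒ hinge -0.071·(15.6−10) = -0.3976
  SO₂ term: 0.0129·2.0^0.44·exp(0.046·76-0.3976) = 0.3878
  Cl⁻ term: 0.0175·8.6^0.57·exp(0.008·76+0.085·15.6) = 0.4127
  sum: 0.3878 + 0.4127 → r_corr = 0.8005 μm/a
  mass loss = 0.8005 μm/a × 7.14 g/cm³ = 5.716 g·m⁻²·a⁻¹
Ordering by g·m⁻²·a⁻¹: copper (8.66) > zinc (5.72)

copper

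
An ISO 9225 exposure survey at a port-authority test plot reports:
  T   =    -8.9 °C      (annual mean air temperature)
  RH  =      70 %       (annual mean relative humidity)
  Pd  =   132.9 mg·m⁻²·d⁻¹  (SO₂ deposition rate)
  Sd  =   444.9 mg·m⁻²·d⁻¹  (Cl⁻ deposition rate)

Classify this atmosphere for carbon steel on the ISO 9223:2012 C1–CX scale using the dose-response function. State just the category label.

C3

carbon steel: f(T) = +0.150·(T−10) [T≤10 °C] = -2.8350
  SO₂ term: 1.77·132.9^0.52·exp(0.02·70-2.8350) = 5.358
  Cl⁻ term: 0.102·444.9^0.62·exp(0.033·70+0.04·-8.9) = 31.56
  sum: 5.358 + 31.56 → r_corr = 36.92 μm/a
36.9 μm/a falls in (25, 50] for carbon steel → category C3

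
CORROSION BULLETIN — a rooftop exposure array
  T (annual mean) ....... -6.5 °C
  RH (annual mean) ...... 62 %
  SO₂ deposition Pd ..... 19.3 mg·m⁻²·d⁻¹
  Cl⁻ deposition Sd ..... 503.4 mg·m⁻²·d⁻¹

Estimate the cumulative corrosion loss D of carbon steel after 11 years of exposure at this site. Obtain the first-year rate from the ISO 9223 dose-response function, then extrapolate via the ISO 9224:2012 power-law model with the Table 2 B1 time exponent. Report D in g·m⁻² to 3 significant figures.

carbon steel: temperature factor f = +0.150·(-16.5) = -2.4750
  SO₂ term: 1.77·19.3^0.52·exp(0.02·62-2.4750) = 2.399
  Cl⁻ term: 0.102·503.4^0.62·exp(0.033·62+0.04·-6.5) = 28.8
  sum: 2.399 + 28.8 → r_corr = 31.2 μm/a
Power-law: D(11) = r_corr · 11^0.523
  D(11) = 31.2 × 11^0.523 = 31.2 × 3.505 = 109.4 μm
  Mass loss = 109.4 μm × 7.85 g/cm³ = 858.4 g·m⁻²

D(11) = 858 g·m⁻²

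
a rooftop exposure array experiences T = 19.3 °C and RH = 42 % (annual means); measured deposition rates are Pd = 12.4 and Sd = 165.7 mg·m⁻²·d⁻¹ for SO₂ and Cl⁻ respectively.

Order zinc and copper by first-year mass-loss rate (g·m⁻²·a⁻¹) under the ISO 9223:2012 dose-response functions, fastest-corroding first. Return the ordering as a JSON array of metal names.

zinc: f(T) = -0.071·(T−10) [T>10 °C] = -0.6603
  sulphur-dioxide contribution → 0.1393 μm/a
  chloride contribution → 2.325 μm/a
  total first-year rate 2.464 μm/a
  mass loss = 2.464 μm/a × 7.14 g/cm³ = 17.6 g·m⁻²·a⁻¹
copper: T>10 °C ⇒ hinge -0.080·(19.3−10) = -0.7440
  sulphur-dioxide contribution → 0.05776 μm/a
  chloride contribution → 0.4757 μm/a
  total first-year rate 0.5334 μm/a
  mass loss = 0.5334 μm/a × 8.96 g/cm³ = 4.78 g·m⁻²·a⁻¹
Ordering by g·m⁻²·a⁻¹: zinc (17.6) > copper (4.78)

["zinc", "copper"]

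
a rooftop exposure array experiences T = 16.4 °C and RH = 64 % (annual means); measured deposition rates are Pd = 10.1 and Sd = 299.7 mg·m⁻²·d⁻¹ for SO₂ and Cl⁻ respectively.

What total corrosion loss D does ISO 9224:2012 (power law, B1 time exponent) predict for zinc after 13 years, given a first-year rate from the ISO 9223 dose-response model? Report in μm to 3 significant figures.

D(13) = 27.9 μm

zinc: temperature factor f = -0.071·(6.4) = -0.4544
  Pd branch = 0.0129·Pd^0.44·e^(0.046·RH+f) = 0.4302 μm/a
  Cl⁻ term: 0.0175·299.7^0.57·exp(0.008·64+0.085·16.4) = 3.037
  r_corr = 0.4302 + 3.037 = 3.468 μm/a
Power-law: D(13) = r_corr · 13^0.813
  D(13) = 3.468 × 13^0.813 = 3.468 × 8.047 = 27.9 μm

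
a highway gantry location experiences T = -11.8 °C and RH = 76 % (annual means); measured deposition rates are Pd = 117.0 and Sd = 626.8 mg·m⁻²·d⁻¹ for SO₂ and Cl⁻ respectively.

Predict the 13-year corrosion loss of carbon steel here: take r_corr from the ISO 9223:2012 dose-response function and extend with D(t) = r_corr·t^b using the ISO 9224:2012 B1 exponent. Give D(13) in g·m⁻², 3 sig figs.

carbon steel: T≤10 °C ⇒ hinge +0.150·(-11.8−10) = -3.2700
  SO₂ term: 1.77·117.0^0.52·exp(0.02·76-3.2700) = 3.659
  Cl⁻ term: 0.102·626.8^0.62·exp(0.033·76+0.04·-11.8) = 42.37
  sum: 3.659 + 42.37 → r_corr = 46.03 μm/a
Long-term exponent b (ISO 9224 Table 2, B1) = 0.523
  D(13) = 46.03 × 13^0.523 = 46.03 × 3.825 = 176 μm
  Mass loss = 176 μm × 7.85 g/cm³ = 1382 g·m⁻²

D(13) = 1.38e+03 g·m⁻²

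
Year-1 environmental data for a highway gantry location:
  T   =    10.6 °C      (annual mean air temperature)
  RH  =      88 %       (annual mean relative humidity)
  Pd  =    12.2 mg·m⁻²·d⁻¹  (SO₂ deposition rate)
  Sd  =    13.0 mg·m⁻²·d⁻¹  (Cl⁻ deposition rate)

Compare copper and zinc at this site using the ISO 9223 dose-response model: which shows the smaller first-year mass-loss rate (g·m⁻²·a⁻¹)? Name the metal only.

zinc

copper: temperature factor f = -0.080·(0.6) = -0.0480
  sulphur-dioxide contribution → 1.741 μm/a
  chloride contribution → 0.8183 μm/a
  ⇒ r_corr(copper) = 2.559 μm/a
  mass loss = 2.559 μm/a × 8.96 g/cm³ = 22.93 g·m⁻²·a⁻¹
zinc: f(T) = -0.071·(T−10) [T>10 °C] = -0.0426
  sulphur-dioxide contribution → 2.129 μm/a
  chloride contribution → 0.3759 μm/a
  ⇒ r_corr(zinc) = 2.505 μm/a
  mass loss = 2.505 μm/a × 7.14 g/cm³ = 17.88 g·m⁻²·a⁻¹
Ordering by g·m⁻²·a⁻¹: copper (22.9) > zinc (17.9)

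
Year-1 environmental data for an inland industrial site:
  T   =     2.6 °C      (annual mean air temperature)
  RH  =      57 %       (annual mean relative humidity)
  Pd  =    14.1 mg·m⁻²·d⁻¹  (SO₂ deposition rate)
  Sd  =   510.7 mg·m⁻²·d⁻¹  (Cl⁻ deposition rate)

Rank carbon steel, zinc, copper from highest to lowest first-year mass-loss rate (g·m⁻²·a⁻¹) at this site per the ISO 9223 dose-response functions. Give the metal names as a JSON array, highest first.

carbon steel: T≤10 °C ⇒ hinge +0.150·(2.6−10) = -1.1100
  SO₂ term: 1.77·14.1^0.52·exp(0.02·57-1.1100) = 7.221
  Sd branch = 0.102·Sd^0.62·e^(0.033·RH+0.04·T) = 35.46 μm/a
  r_corr = 7.221 + 35.46 = 42.68 μm/a
  mass loss = 42.68 μm/a × 7.85 g/cm³ = 335 g·m⁻²·a⁻¹
zinc: T≤10 °C ⇒ hinge +0.038·(2.6−10) = -0.2812
  Pd branch = 0.0129·Pd^0.44·e^(0.046·RH+f) = 0.4294 μm/a
  Sd branch = 0.0175·Sd^0.57·e^(0.008·RH+0.085·T) = 1.204 μm/a
  r_corr = 0.4294 + 1.204 = 1.634 μm/a
  mass loss = 1.634 μm/a × 7.14 g/cm³ = 11.66 g·m⁻²·a⁻¹
copper: f(T) = +0.126·(T−10) [T≤10 °C] = -0.9324
  Pd branch = 0.0053·Pd^0.26·e^(0.059·RH+f) = 0.1199 μm/a
  Sd branch = 0.01025·Sd^0.27·e^(0.036·RH+0.049·T) = 0.488 μm/a
  sum: 0.1199 + 0.488 → r_corr = 0.6079 μm/a
  mass loss = 0.6079 μm/a × 8.96 g/cm³ = 5.447 g·m⁻²·a⁻¹
Ordering by g·m⁻²·a⁻¹: carbon steel (335) > zinc (11.7) > copper (5.45)

["carbon steel", "zinc", "copper"]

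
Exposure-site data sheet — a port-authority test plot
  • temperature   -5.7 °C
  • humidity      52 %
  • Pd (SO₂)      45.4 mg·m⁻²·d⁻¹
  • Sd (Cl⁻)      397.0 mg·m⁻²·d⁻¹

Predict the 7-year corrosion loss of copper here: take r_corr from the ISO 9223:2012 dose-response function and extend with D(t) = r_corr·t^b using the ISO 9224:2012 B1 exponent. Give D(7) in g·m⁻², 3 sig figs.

D(7) = 9.71 g·m⁻²

copper: f(T) = +0.126·(T−10) [T≤10 °C] = -1.9782
  SO₂ term: 0.0053·45.4^0.26·exp(0.059·52-1.9782) = 0.0425
  Sd branch = 0.01025·Sd^0.27·e^(0.036·RH+0.049·T) = 0.2536 μm/a
  r_corr = 0.0425 + 0.2536 = 0.2961 μm/a
Long-term exponent b (ISO 9224 Table 2, B1) = 0.667
  D(7) = 0.2961 × 7^0.667 = 0.2961 × 3.662 = 1.084 μm
  Mass loss = 1.084 μm × 8.96 g/cm³ = 9.714 g·m⁻²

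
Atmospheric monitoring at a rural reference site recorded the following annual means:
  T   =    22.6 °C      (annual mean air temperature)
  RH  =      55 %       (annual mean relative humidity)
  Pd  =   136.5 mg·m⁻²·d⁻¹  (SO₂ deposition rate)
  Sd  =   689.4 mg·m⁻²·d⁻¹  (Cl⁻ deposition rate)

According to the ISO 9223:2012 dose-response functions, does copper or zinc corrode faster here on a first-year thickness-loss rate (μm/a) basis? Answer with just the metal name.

zinc

copper: f(T) = -0.080·(T−10) [T>10 °C] = -1.0080
  sulphur-dioxide contribution → 0.1782 μm/a
  chloride contribution → 1.312 μm/a
  total first-year rate 1.49 μm/a
zinc: f(T) = -0.071·(T−10) [T>10 °C] = -0.8946
  sulphur-dioxide contribution → 0.5758 μm/a
  chloride contribution → 7.697 μm/a
  ⇒ r_corr(zinc) = 8.273 μm/a
Ordering by μm/a: zinc (8.27) > copper (1.49)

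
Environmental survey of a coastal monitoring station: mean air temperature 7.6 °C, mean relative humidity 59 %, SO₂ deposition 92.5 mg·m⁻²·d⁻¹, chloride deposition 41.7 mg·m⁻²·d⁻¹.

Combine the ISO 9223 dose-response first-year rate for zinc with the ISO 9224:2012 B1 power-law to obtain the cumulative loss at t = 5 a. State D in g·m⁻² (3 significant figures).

zinc: f(T) = +0.038·(T−10) [T≤10 °C] = -0.0912
  SO₂ term: 0.0129·92.5^0.44·exp(0.046·59-0.0912) = 1.302
  Cl⁻ term: 0.0175·41.7^0.57·exp(0.008·59+0.085·7.6) = 0.4488
  r_corr = 1.302 + 0.4488 = 1.751 μm/a
ISO 9224: D(t) = r_corr · t^b with b = 0.813 (zinc, B1)
  D(5) = 1.751 × 5^0.813 = 1.751 × 3.701 = 6.481 μm
  Mass loss = 6.481 μm × 7.14 g/cm³ = 46.27 g·m⁻²

D(5) = 46.3 g·m⁻²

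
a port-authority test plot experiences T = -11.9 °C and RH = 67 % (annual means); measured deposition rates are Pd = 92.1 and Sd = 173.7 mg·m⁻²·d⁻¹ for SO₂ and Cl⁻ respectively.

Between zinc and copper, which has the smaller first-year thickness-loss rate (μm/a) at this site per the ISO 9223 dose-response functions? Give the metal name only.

copper

zinc: temperature factor f = +0.038·(-21.9) = -0.8322
  sulphur-dioxide contribution → 0.8952 μm/a
  chloride contribution → 0.2057 μm/a
  ⇒ r_corr(zinc) = 1.101 μm/a
copper: temperature factor f = +0.126·(-21.9) = -2.7594
  sulphur-dioxide contribution → 0.05667 μm/a
  chloride contribution → 0.2569 μm/a
  ⇒ r_corr(copper) = 0.3136 μm/a
Ordering by μm/a: zinc (1.1) > copper (0.314)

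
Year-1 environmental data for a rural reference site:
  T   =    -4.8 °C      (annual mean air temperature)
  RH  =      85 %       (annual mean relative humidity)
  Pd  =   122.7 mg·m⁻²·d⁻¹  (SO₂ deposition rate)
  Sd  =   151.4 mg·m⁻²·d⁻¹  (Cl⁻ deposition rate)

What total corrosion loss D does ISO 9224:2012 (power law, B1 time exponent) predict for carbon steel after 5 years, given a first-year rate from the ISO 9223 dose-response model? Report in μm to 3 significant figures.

D(5) = 102 μm

carbon steel: f(T) = +0.150·(T−10) [T≤10 °C] = -2.2200
  SO₂ term: 1.77·122.7^0.52·exp(0.02·85-2.2200) = 12.83
  Cl⁻ term: 0.102·151.4^0.62·exp(0.033·85+0.04·-4.8) = 31.27
  r_corr = 12.83 + 31.27 = 44.1 μm/a
ISO 9224: D(t) = r_corr · t^b with b = 0.523 (carbon steel, B1)
  D(5) = 44.1 × 5^0.523 = 44.1 × 2.32 = 102.3 μm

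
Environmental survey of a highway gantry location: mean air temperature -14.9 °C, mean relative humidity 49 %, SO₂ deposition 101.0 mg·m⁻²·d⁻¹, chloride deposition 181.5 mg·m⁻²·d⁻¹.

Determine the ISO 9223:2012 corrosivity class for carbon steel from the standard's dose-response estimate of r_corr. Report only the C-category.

carbon steel: f(T) = +0.150·(T−10) [T≤10 °C] = -3.7350
  Pd branch = 1.77·Pd^0.52·e^(0.02·RH+f) = 1.241 μm/a
  Cl⁻ term: 0.102·181.5^0.62·exp(0.033·49+0.04·-14.9) = 7.121
  r_corr = 1.241 + 7.121 = 8.362 μm/a
8.36 μm/a falls in (1.3, 25] for carbon steel → category C2

C2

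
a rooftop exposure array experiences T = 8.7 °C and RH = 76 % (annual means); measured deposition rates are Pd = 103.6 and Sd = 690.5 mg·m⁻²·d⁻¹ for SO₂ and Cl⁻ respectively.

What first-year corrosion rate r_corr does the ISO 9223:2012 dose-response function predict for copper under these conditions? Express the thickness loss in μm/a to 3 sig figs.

copper: temperature factor f = +0.126·(-1.3) = -0.1638
  sulphur-dioxide contribution → 1.332 μm/a
  chloride contribution → 1.415 μm/a
  ⇒ r_corr(copper) = 2.747 μm/a

r_corr = 2.75 μm/a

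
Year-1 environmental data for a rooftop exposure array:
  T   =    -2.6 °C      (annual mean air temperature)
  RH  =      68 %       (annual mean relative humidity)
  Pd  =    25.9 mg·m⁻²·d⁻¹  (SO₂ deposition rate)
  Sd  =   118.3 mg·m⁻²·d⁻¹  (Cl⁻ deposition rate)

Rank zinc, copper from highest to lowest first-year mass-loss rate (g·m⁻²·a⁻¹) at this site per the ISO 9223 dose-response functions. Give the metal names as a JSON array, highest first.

["zinc", "copper"]

zinc: temperature factor f = +0.038·(-12.6) = -0.4788
  Pd branch = 0.0129·Pd^0.44·e^(0.046·RH+f) = 0.7638 μm/a
  Cl⁻ term: 0.0175·118.3^0.57·exp(0.008·68+0.085·-2.6) = 0.3672
  r_corr = 0.7638 + 0.3672 = 1.131 μm/a
  mass loss = 1.131 μm/a × 7.14 g/cm³ = 8.075 g·m⁻²·a⁻¹
copper: T≤10 °C ⇒ hinge +0.126·(-2.6−10) = -1.5876
  Pd branch = 0.0053·Pd^0.26·e^(0.059·RH+f) = 0.1395 μm/a
  Sd branch = 0.01025·Sd^0.27·e^(0.036·RH+0.049·T) = 0.3787 μm/a
  r_corr = 0.1395 + 0.3787 = 0.5182 μm/a
  mass loss = 0.5182 μm/a × 8.96 g/cm³ = 4.643 g·m⁻²·a⁻¹
Ordering by g·m⁻²·a⁻¹: zinc (8.08) > copper (4.64)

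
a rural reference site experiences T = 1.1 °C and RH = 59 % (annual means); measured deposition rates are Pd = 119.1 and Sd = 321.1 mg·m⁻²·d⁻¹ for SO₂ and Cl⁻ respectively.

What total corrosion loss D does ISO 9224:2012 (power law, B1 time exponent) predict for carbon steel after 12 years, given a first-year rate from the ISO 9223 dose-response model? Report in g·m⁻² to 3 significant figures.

D(12) = 1.29e+03 g·m⁻²

carbon steel: temperature factor f = +0.150·(-8.9) = -1.3350
  SO₂ term: 1.77·119.1^0.52·exp(0.02·59-1.3350) = 18.2
  Sd branch = 0.102·Sd^0.62·e^(0.033·RH+0.04·T) = 26.75 μm/a
  sum: 18.2 + 26.75 → r_corr = 44.96 μm/a
Long-term exponent b (ISO 9224 Table 2, B1) = 0.523
  D(12) = 44.96 × 12^0.523 = 44.96 × 3.668 = 164.9 μm
  Mass loss = 164.9 μm × 7.85 g/cm³ = 1294 g·m⁻²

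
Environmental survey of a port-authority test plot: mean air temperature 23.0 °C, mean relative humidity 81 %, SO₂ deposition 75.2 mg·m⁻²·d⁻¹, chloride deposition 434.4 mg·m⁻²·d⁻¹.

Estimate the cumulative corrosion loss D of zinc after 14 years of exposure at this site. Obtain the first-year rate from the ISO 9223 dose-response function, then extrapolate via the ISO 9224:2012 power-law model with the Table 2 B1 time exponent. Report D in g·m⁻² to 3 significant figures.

zinc: f(T) = -0.071·(T−10) [T>10 °C] = -0.9230
  Pd branch = 0.0129·Pd^0.44·e^(0.046·RH+f) = 1.424 μm/a
  Cl⁻ term: 0.0175·434.4^0.57·exp(0.008·81+0.085·23.0) = 7.535
  r_corr = 1.424 + 7.535 = 8.959 μm/a
ISO 9224: D(t) = r_corr · t^b with b = 0.813 (zinc, B1)
  D(14) = 8.959 × 14^0.813 = 8.959 × 8.547 = 76.57 μm
  Mass loss = 76.57 μm × 7.14 g/cm³ = 546.7 g·m⁻²

D(14) = 547 g·m⁻²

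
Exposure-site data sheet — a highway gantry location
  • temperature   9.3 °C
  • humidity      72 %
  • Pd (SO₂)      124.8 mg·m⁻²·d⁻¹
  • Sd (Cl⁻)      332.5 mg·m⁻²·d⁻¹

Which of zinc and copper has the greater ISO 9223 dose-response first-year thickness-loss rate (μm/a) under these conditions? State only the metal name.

zinc: f(T) = +0.038·(T−10) [T≤10 °C] = -0.0266
  SO₂ term: 0.0129·124.8^0.44·exp(0.046·72-0.0266) = 2.882
  Sd branch = 0.0175·Sd^0.57·e^(0.008·RH+0.085·T) = 1.879 μm/a
  r_corr = 2.882 + 1.879 = 4.761 μm/a
copper: f(T) = +0.126·(T−10) [T≤10 °C] = -0.0882
  Pd branch = 0.0053·Pd^0.26·e^(0.059·RH+f) = 1.191 μm/a
  Cl⁻ term: 0.01025·332.5^0.27·exp(0.036·72+0.049·9.3) = 1.036
  sum: 1.191 + 1.036 → r_corr = 2.227 μm/a
Ordering by μm/a: zinc (4.76) > copper (2.23)

zinc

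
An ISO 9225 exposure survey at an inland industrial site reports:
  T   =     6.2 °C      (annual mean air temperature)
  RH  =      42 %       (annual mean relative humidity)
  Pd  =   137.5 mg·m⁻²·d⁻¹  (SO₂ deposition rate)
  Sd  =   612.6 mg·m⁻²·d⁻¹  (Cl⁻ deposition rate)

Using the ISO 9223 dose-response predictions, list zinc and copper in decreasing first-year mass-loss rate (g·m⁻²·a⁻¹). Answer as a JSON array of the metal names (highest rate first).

zinc: f(T) = +0.038·(T−10) [T≤10 °C] = -0.1444
  Pd branch = 0.0129·Pd^0.44·e^(0.046·RH+f) = 0.6726 μm/a
  Sd branch = 0.0175·Sd^0.57·e^(0.008·RH+0.085·T) = 1.609 μm/a
  r_corr = 0.6726 + 1.609 = 2.282 μm/a
  mass loss = 2.282 μm/a × 7.14 g/cm³ = 16.29 g·m⁻²·a⁻¹
copper: temperature factor f = +0.126·(-3.8) = -0.4788
  Pd branch = 0.0053·Pd^0.26·e^(0.059·RH+f) = 0.1408 μm/a
  Cl⁻ term: 0.01025·612.6^0.27·exp(0.036·42+0.049·6.2) = 0.3563
  sum: 0.1408 + 0.3563 → r_corr = 0.4971 μm/a
  mass loss = 0.4971 μm/a × 8.96 g/cm³ = 4.454 g·m⁻²·a⁻¹
Ordering by g·m⁻²·a⁻¹: zinc (16.3) > copper (4.45)

["zinc", "copper"]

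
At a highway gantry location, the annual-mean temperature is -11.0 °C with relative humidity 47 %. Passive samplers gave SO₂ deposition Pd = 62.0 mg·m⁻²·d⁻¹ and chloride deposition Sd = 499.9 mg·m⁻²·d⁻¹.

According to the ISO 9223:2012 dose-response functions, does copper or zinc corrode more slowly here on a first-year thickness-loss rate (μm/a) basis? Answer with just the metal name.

copper

copper: temperature factor f = +0.126·(-21.0) = -2.6460
  SO₂ term: 0.0053·62.0^0.26·exp(0.059·47-2.6460) = 0.0176
  Cl⁻ term: 0.01025·499.9^0.27·exp(0.036·47+0.049·-11.0) = 0.1738
  sum: 0.0176 + 0.1738 → r_corr = 0.1914 μm/a
zinc: f(T) = +0.038·(T−10) [T≤10 °C] = -0.7980
  Pd branch = 0.0129·Pd^0.44·e^(0.046·RH+f) = 0.3102 μm/a
  Sd branch = 0.0175·Sd^0.57·e^(0.008·RH+0.085·T) = 0.3456 μm/a
  r_corr = 0.3102 + 0.3456 = 0.6558 μm/a
Ordering by μm/a: zinc (0.656) > copper (0.191)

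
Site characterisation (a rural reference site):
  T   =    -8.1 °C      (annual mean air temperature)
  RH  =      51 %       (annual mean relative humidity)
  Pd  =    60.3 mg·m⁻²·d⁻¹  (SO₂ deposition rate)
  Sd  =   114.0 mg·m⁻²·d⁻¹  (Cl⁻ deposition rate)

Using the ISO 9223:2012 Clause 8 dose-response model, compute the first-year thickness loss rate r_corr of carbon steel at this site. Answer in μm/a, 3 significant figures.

r_corr = 10.2 μm/a

carbon steel: temperature factor f = +0.150·(-18.1) = -2.7150
  sulphur-dioxide contribution → 2.739 μm/a
  chloride contribution → 7.483 μm/a
  ⇒ r_corr(carbon steel) = 10.22 μm/a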